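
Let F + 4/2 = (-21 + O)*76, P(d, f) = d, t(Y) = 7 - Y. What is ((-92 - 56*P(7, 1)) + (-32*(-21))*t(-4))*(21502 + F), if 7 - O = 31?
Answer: 124896640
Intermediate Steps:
O = -24 (O = 7 - 1*31 = 7 - 31 = -24)
F = -3422 (F = -2 + (-21 - 24)*76 = -2 - 45*76 = -2 - 3420 = -3422)
((-92 - 56*P(7, 1)) + (-32*(-21))*t(-4))*(21502 + F) = ((-92 - 56*7) + (-32*(-21))*(7 - 1*(-4)))*(21502 - 3422) = ((-92 - 392) + 672*(7 + 4))*18080 = (-484 + 672*11)*18080 = (-484 + 7392)*18080 = 6908*18080 = 124896640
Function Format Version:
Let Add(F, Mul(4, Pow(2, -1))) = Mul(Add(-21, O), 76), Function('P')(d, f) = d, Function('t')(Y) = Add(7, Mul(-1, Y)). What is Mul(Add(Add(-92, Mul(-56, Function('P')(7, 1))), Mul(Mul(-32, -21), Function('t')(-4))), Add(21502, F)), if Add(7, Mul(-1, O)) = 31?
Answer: 124896640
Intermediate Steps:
O = -24 (O = Add(7, Mul(-1, 31)) = Add(7, -31) = -24)
F = -3422 (F = Add(-2, Mul(Add(-21, -24), 76)) = Add(-2, Mul(-45, 76)) = Add(-2, -3420) = -3422)
Mul(Add(Add(-92, Mul(-56, Function('P')(7, 1))), Mul(Mul(-32, -21), Function('t')(-4))), Add(21502, F)) = Mul(Add(Add(-92, Mul(-56, 7)), Mul(Mul(-32, -21), Add(7, Mul(-1, -4)))), Add(21502, -3422)) = Mul(Add(Add(-92, -392), Mul(672, Add(7, 4))), 18080) = Mul(Add(-484, Mul(672, 11)), 18080) = Mul(Add(-484, 7392), 18080) = Mul(6908, 18080) = 124896640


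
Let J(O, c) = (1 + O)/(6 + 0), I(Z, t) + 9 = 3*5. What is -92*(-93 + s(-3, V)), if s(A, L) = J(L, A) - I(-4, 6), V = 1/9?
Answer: 245456/27 ≈ 9091.0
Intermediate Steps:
I(Z, t) = 6 (I(Z, t) = -9 + 3*5 = -9 + 15 = 6)
J(O, c) = ⅙ + O/6 (J(O, c) = (1 + O)/6 = (1 + O)*(⅙) = ⅙ + O/6)
V = ⅑ ≈ 0.11111
s(A, L) = -35/6 + L/6 (s(A, L) = (⅙ + L/6) - 1*6 = (⅙ + L/6) - 6 = -35/6 + L/6)
-92*(-93 + s(-3, V)) = -92*(-93 + (-35/6 + (⅙)*(⅑))) = -92*(-93 + (-35/6 + 1/54)) = -92*(-93 - 157/27) = -92*(-2668/27) = 245456/27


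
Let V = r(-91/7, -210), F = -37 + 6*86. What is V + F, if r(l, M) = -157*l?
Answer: 2520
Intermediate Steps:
F = 479 (F = -37 + 516 = 479)
V = 2041 (V = -(-14287)/7 = -157*(-13) = 2041)
V + F = 2041 + 479 = 2520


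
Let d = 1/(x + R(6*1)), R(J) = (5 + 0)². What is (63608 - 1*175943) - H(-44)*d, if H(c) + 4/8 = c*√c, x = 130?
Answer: -34823849/310 + 88*I*√11/155 ≈ -1.1234e+5 + 1.883*I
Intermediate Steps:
R(J) = 25 (R(J) = 5² = 25)
H(c) = -½ + c^(3/2) (H(c) = -½ + c*√c = -½ + c^(3/2))
d = 1/155 (d = 1/(130 + 25) = 1/155 ≈ 0.0064516)
(63608 - 1*175943) - H(-44)*d = (63608 - 1*175943) - (-½ + (-44)^(3/2))/155 = (63608 - 175943) - (-½ - 88*I*√11)/155 = -112335 - (-1/310 - 88*I*√11/155) = -112335 + (1/310 + 88*I*√11/155) = -34823849/310 + 88*I*√11/155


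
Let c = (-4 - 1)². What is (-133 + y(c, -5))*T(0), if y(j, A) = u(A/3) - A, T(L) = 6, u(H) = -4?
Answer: -792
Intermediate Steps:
c = 25 (c = (-5)² = 25)
y(j, A) = -4 - A
(-133 + y(c, -5))*T(0) = (-133 + (-4 - 1*(-5)))*6 = (-133 + (-4 + 5))*6 = (-133 + 1)*6 = -132*6 = -792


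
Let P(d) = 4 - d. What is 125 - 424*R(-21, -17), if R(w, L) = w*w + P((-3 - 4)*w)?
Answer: -126227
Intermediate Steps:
R(w, L) = 4 + w**2 + 7*w (R(w, L) = w*w + (4 - (-3 - 4)*w) = w**2 + (4 - (-7)*w) = w**2 + (4 + 7*w) = 4 + w**2 + 7*w)
125 - 424*R(-21, -17) = 125 - 424*(4 + (-21)**2 + 7*(-21)) = 125 - 424*(4 + 441 - 147) = 125 - 424*298 = 125 - 126352 = -126227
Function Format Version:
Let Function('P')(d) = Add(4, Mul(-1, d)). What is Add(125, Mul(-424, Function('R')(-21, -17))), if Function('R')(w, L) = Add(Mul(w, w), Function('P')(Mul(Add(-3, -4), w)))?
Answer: -126227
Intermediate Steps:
Function('R')(w, L) = Add(4, Pow(w, 2), Mul(7, w)) (Function('R')(w, L) = Add(Mul(w, w), Add(4, Mul(-1, Mul(Add(-3, -4), w)))) = Add(Pow(w, 2), Add(4, Mul(-1, Mul(-7, w)))) = Add(Pow(w, 2), Add(4, Mul(7, w))) = Add(4, Pow(w, 2), Mul(7, w)))
Add(125, Mul(-424, Function('R')(-21, -17))) = Add(125, Mul(-424, Add(4, Pow(-21, 2), Mul(7, -21)))) = Add(125, Mul(-424, Add(4, 441, -147))) = Add(125, Mul(-424, 298)) = Add(125, -126352) = -126227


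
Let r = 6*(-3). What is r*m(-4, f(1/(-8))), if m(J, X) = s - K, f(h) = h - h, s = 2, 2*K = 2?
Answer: -18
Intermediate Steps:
K = 1 (K = (½)*2 = 1)
f(h) = 0
m(J, X) = 1 (m(J, X) = 2 - 1*1 = 2 - 1 = 1)
r = -18
r*m(-4, f(1/(-8))) = -18*1 = -18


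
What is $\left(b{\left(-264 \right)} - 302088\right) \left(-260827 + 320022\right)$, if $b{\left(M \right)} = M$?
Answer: $-17897726640$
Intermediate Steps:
$\left(b{\left(-264 \right)} - 302088\right) \left(-260827 + 320022\right) = \left(-264 - 302088\right) \left(-260827 + 320022\right) = \left(-264 - 302088\right) 59195 = \left(-302352\right) 59195 = -17897726640$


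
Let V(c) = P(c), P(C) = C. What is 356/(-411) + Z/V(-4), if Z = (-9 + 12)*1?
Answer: -2657/1644 ≈ -1.6162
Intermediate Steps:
V(c) = c
Z = 3 (Z = 3*1 = 3)
356/(-411) + Z/V(-4) = 356/(-411) + 3/(-4) = 356*(-1/411) + 3*(-1/4) = -356/411 - 3/4 = -2657/1644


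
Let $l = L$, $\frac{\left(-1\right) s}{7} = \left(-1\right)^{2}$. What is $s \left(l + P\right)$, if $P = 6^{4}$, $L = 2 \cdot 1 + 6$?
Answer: $-9128$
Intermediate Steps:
$s = -7$ ($s = - 7 \left(-1\right)^{2} = \left(-7\right) 1 = -7$)
$L = 8$ ($L = 2 + 6 = 8$)
$P = 1296$
$l = 8$
$s \left(l + P\right) = - 7 \left(8 + 1296\right) = \left(-7\right) 1304 = -9128$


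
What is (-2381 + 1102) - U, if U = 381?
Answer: -1660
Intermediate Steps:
(-2381 + 1102) - U = (-2381 + 1102) - 1*381 = -1279 - 381 = -1660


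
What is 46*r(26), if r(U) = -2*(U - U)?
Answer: 0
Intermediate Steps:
r(U) = 0 (r(U) = -2*0 = 0)
46*r(26) = 46*0 = 0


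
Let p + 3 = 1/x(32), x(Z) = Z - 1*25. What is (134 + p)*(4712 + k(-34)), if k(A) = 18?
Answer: 4342140/7 ≈ 6.2031e+5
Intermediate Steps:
x(Z) = -25 + Z (x(Z) = Z - 25 = -25 + Z)
p = -20/7 (p = -3 + 1/(-25 + 32) = -3 + 1/7 = -3 + ⅐ = -20/7 ≈ -2.8571)
(134 + p)*(4712 + k(-34)) = (134 - 20/7)*(4712 + 18) = (918/7)*4730 = 4342140/7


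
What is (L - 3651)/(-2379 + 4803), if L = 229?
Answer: -1711/1212 ≈ -1.4117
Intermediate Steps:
(L - 3651)/(-2379 + 4803) = (229 - 3651)/(-2379 + 4803) = -3422/2424 = -3422*1/2424 = -1711/1212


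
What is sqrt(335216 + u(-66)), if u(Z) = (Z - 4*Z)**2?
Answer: 2*sqrt(93605) ≈ 611.90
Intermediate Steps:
u(Z) = 9*Z**2 (u(Z) = (-3*Z)**2 = 9*Z**2)
sqrt(335216 + u(-66)) = sqrt(335216 + 9*(-66)**2) = sqrt(335216 + 9*4356) = sqrt(335216 + 39204) = sqrt(374420) = 2*sqrt(93605)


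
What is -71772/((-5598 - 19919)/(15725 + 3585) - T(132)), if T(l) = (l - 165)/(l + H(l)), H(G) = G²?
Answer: 122884669040/2259289 ≈ 54391.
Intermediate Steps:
T(l) = (-165 + l)/(l + l²) (T(l) = (l - 165)/(l + l²) = (-165 + l)/(l + l²))
-71772/((-5598 - 19919)/(15725 + 3585) - T(132)) = -71772/((-5598 - 19919)/(15725 + 3585) - (-165 + 132)/(132*(1 + 132))) = -71772/(-25517/19310 - (-33)/(132*133)) = -71772/(-25517*1/19310 - (-33)/(132*133)) = -71772/(-25517/19310 - 1*(-1/532)) = -71772/(-25517/19310 + 1/532) = -71772/(-6777867/5136460) = -71772*(-5136460/6777867) = 122884669040/2259289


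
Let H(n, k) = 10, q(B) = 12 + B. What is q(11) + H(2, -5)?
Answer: 33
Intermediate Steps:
q(11) + H(2, -5) = (12 + 11) + 10 = 23 + 10 = 33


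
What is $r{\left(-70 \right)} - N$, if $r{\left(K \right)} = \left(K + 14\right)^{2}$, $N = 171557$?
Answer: $-168421$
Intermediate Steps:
$r{\left(K \right)} = \left(14 + K\right)^{2}$
$r{\left(-70 \right)} - N = \left(14 - 70\right)^{2} - 171557 = \left(-56\right)^{2} - 171557 = 3136 - 171557 = -168421$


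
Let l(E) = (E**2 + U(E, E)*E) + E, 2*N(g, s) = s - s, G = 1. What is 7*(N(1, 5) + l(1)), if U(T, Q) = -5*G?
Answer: -21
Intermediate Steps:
U(T, Q) = -5 (U(T, Q) = -5*1 = -5)
N(g, s) = 0 (N(g, s) = (s - s)/2 = (1/2)*0 = 0)
l(E) = E**2 - 4*E (l(E) = (E**2 - 5*E) + E = E**2 - 4*E)
7*(N(1, 5) + l(1)) = 7*(0 + 1*(-4 + 1)) = 7*(0 + 1*(-3)) = 7*(0 - 3) = 7*(-3) = -21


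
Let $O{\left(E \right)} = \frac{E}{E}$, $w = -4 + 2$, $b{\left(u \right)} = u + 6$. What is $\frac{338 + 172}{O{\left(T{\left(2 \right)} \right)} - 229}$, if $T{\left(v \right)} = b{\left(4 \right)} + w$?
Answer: $- \frac{85}{38} \approx -2.2368$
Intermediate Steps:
$b{\left(u \right)} = 6 + u$
$w = -2$
$T{\left(v \right)} = 8$ ($T{\left(v \right)} = \left(6 + 4\right) - 2 = 10 - 2 = 8$)
$O{\left(E \right)} = 1$
$\frac{338 + 172}{O{\left(T{\left(2 \right)} \right)} - 229} = \frac{338 + 172}{1 - 229} = \frac{510}{-228} = 510 \left(- \frac{1}{228}\right) = - \frac{85}{38}$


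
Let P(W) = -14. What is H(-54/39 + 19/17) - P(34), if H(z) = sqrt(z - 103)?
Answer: 14 + I*sqrt(5043662)/221 ≈ 14.0 + 10.162*I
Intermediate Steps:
H(z) = sqrt(-103 + z)
H(-54/39 + 19/17) - P(34) = sqrt(-103 + (-54/39 + 19/17)) - 1*(-14) = sqrt(-103 + (-54*1/39 + 19*(1/17))) + 14 = sqrt(-103 + (-18/13 + 19/17)) + 14 = sqrt(-103 - 59/221) + 14 = sqrt(-22822/221) + 14 = I*sqrt(5043662)/221 + 14 = 14 + I*sqrt(5043662)/221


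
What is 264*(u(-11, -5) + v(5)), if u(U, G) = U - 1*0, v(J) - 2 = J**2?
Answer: 4224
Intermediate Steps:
v(J) = 2 + J**2
u(U, G) = U (u(U, G) = U + 0 = U)
264*(u(-11, -5) + v(5)) = 264*(-11 + (2 + 5**2)) = 264*(-11 + (2 + 25)) = 264*(-11 + 27) = 264*16 = 4224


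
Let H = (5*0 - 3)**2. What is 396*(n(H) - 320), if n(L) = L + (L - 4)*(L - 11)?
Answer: -127116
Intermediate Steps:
H = 9 (H = (0 - 3)**2 = (-3)**2 = 9)
n(L) = L + (-11 + L)*(-4 + L) (n(L) = L + (-4 + L)*(-11 + L) = L + (-11 + L)*(-4 + L))
396*(n(H) - 320) = 396*((44 + 9**2 - 14*9) - 320) = 396*((44 + 81 - 126) - 320) = 396*(-1 - 320) = 396*(-321) = -127116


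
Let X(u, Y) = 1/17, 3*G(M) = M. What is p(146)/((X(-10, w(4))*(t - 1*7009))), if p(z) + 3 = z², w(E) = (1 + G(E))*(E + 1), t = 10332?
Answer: 362321/3323 ≈ 109.03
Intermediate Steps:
G(M) = M/3
w(E) = (1 + E)*(1 + E/3) (w(E) = (1 + E/3)*(E + 1) = (1 + E/3)*(1 + E) = (1 + E)*(1 + E/3))
X(u, Y) = 1/17
p(z) = -3 + z²
p(146)/((X(-10, w(4))*(t - 1*7009))) = (-3 + 146²)/(((10332 - 1*7009)/17)) = (-3 + 21316)/(((10332 - 7009)/17)) = 21313/(((1/17)*3323)) = 21313/(3323/17) = 21313*(17/3323) = 362321/3323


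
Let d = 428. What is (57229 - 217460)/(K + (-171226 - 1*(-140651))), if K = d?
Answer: 160231/30147 ≈ 5.3150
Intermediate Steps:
K = 428
(57229 - 217460)/(K + (-171226 - 1*(-140651))) = (57229 - 217460)/(428 + (-171226 - 1*(-140651))) = -160231/(428 + (-171226 + 140651)) = -160231/(428 - 30575) = -160231/(-30147) = -160231*(-1/30147) = 160231/30147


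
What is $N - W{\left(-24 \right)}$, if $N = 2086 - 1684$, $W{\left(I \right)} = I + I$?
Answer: $450$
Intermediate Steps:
$W{\left(I \right)} = 2 I$
$N = 402$
$N - W{\left(-24 \right)} = 402 - 2 \left(-24\right) = 402 - -48 = 402 + 48 = 450$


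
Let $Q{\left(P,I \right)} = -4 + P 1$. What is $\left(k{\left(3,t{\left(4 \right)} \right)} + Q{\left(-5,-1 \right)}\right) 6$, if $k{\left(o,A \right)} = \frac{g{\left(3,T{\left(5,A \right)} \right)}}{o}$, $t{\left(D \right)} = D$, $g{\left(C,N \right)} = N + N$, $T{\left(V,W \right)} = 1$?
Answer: $-50$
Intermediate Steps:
$Q{\left(P,I \right)} = -4 + P$
$g{\left(C,N \right)} = 2 N$
$k{\left(o,A \right)} = \frac{2}{o}$ ($k{\left(o,A \right)} = \frac{2 \cdot 1}{o} = \frac{2}{o}$)
$\left(k{\left(3,t{\left(4 \right)} \right)} + Q{\left(-5,-1 \right)}\right) 6 = \left(\frac{2}{3} - 9\right) 6 = \left(- \frac{25}{3}\right) 6 = -50$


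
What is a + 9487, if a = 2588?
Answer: 12075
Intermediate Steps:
a + 9487 = 2588 + 9487 = 12075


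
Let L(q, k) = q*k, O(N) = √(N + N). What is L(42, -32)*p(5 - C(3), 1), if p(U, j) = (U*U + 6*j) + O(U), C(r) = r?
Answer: -16128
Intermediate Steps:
O(N) = √2*√N (O(N) = √(2*N) = √2*√N)
L(q, k) = k*q
p(U, j) = U² + 6*j + √2*√U (p(U, j) = (U*U + 6*j) + √2*√U = (U² + 6*j) + √2*√U = U² + 6*j + √2*√U)
L(42, -32)*p(5 - C(3), 1) = (-32*42)*((5 - 1*3)² + 6*1 + √2*√(5 - 1*3)) = -1344*((5 - 3)² + 6 + √2*√(5 - 3)) = -1344*(2² + 6 + √2*√2) = -1344*(4 + 6 + 2) = -1344*12 = -16128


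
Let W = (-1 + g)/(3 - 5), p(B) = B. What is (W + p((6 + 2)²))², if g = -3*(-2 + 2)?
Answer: 16641/4 ≈ 4160.3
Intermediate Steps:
g = 0 (g = -3*0 = 0)
W = ½ (W = (-1 + 0)/(3 - 5) = -1/(-2) = -1*(-½) = ½ ≈ 0.50000)
(W + p((6 + 2)²))² = (½ + (6 + 2)²)² = (½ + 8²)² = (½ + 64)² = (129/2)² = 16641/4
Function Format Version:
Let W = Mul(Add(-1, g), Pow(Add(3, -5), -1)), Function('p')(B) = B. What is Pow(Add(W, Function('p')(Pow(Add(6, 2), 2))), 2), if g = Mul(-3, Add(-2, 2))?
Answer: Rational(16641, 4) ≈ 4160.3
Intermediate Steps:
g = 0 (g = Mul(-3, 0) = 0)
W = Rational(1, 2) (W = Mul(Add(-1, 0), Pow(Add(3, -5), -1)) = Mul(-1, Pow(-2, -1)) = Mul(-1, Rational(-1, 2)) = Rational(1, 2) ≈ 0.50000)
Pow(Add(W, Function('p')(Pow(Add(6, 2), 2))), 2) = Pow(Add(Rational(1, 2), Pow(Add(6, 2), 2)), 2) = Pow(Add(Rational(1, 2), Pow(8, 2)), 2) = Pow(Add(Rational(1, 2), 64), 2) = Pow(Rational(129, 2), 2) = Rational(16641, 4)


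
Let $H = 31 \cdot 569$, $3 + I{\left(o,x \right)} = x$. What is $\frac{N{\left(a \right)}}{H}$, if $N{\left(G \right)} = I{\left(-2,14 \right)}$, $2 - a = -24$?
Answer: $\frac{11}{17639} \approx 0.00062362$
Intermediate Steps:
$a = 26$ ($a = 2 - -24 = 2 + 24 = 26$)
$I{\left(o,x \right)} = -3 + x$
$N{\left(G \right)} = 11$ ($N{\left(G \right)} = -3 + 14 = 11$)
$H = 17639$
$\frac{N{\left(a \right)}}{H} = \frac{11}{17639}$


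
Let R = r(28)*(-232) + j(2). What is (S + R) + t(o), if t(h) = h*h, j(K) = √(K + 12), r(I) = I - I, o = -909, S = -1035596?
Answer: -209315 + √14 ≈ -2.0931e+5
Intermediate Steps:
r(I) = 0
j(K) = √(12 + K)
t(h) = h²
R = √14 (R = 0*(-232) + √(12 + 2) = 0 + √14 = √14 ≈ 3.7417)
(S + R) + t(o) = (-1035596 + √14) + (-909)² = (-1035596 + √14) + 826281 = -209315 + √14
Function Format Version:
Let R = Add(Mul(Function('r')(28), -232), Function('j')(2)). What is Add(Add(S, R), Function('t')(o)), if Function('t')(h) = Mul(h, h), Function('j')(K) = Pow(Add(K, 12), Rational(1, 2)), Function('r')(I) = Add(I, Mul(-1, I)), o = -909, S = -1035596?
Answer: Add(-209315, Pow(14, Rational(1, 2))) ≈ -2.0931e+5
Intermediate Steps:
Function('r')(I) = 0
Function('j')(K) = Pow(Add(12, K), Rational(1, 2))
Function('t')(h) = Pow(h, 2)
R = Pow(14, Rational(1, 2)) (R = Add(Mul(0, -232), Pow(Add(12, 2), Rational(1, 2))) = Add(0, Pow(14, Rational(1, 2))) = Pow(14, Rational(1, 2)) ≈ 3.7417)
Add(Add(S, R), Function('t')(o)) = Add(Add(-1035596, Pow(14, Rational(1, 2))), Pow(-909, 2)) = Add(Add(-1035596, Pow(14, Rational(1, 2))), 826281) = Add(-209315, Pow(14, Rational(1, 2)))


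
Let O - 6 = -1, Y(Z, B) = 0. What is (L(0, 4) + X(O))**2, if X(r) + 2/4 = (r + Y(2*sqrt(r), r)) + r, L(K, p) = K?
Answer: 361/4 ≈ 90.250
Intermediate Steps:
O = 5 (O = 6 - 1 = 5)
X(r) = -1/2 + 2*r (X(r) = -1/2 + ((r + 0) + r) = -1/2 + (r + r) = -1/2 + 2*r)
(L(0, 4) + X(O))**2 = (0 + (-1/2 + 2*5))**2 = (0 + (-1/2 + 10))**2 = (0 + 19/2)**2 = (19/2)**2 = 361/4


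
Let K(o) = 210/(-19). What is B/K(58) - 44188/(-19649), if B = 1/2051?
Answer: 388404901/172714710 ≈ 2.2488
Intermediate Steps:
K(o) = -210/19 (K(o) = 210*(-1/19) = -210/19)
B = 1/2051 ≈ 0.00048757
B/K(58) - 44188/(-19649) = 1/(2051*(-210/19)) - 44188/(-19649) = (1/2051)*(-19/210) - 44188*(-1/19649) = -19/430710 + 44188/19649 = 388404901/172714710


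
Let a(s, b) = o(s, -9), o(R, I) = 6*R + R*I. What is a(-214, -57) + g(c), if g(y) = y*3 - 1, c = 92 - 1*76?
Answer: 689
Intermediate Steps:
c = 16 (c = 92 - 76 = 16)
g(y) = -1 + 3*y (g(y) = 3*y - 1 = -1 + 3*y)
o(R, I) = 6*R + I*R
a(s, b) = -3*s (a(s, b) = s*(6 - 9) = s*(-3) = -3*s)
a(-214, -57) + g(c) = -3*(-214) + (-1 + 3*16) = 642 + (-1 + 48) = 642 + 47 = 689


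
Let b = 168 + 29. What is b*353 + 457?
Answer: 69998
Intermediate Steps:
b = 197
b*353 + 457 = 197*353 + 457 = 69541 + 457 = 69998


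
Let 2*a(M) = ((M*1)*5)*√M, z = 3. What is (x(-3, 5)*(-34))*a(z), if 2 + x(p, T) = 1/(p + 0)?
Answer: 595*√3 ≈ 1030.6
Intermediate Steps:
a(M) = 5*M^(3/2)/2 (a(M) = (((M*1)*5)*√M)/2 = ((M*5)*√M)/2 = ((5*M)*√M)/2 = (5*M^(3/2))/2 = 5*M^(3/2)/2)
x(p, T) = -2 + 1/p (x(p, T) = -2 + 1/(p + 0) = -2 + 1/p)
(x(-3, 5)*(-34))*a(z) = ((-2 + 1/(-3))*(-34))*(5*3^(3/2)/2) = ((-2 - ⅓)*(-34))*(5*(3*√3)/2) = (-7/3*(-34))*(15*√3/2) = 238*(15*√3/2)/3 = 595*√3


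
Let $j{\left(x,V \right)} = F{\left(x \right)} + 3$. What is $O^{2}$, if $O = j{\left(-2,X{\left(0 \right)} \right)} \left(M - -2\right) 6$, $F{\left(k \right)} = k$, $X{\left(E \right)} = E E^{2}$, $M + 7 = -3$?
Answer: $2304$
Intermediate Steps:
$M = -10$ ($M = -7 - 3 = -10$)
$X{\left(E \right)} = E^{3}$
$j{\left(x,V \right)} = 3 + x$ ($j{\left(x,V \right)} = x + 3 = 3 + x$)
$O = -48$ ($O = \left(3 - 2\right) \left(-10 - -2\right) 6 = 1 \left(-10 + 2\right) 6 = 1 \left(-8\right) 6 = \left(-8\right) 6 = -48$)
$O^{2} = \left(-48\right)^{2} = 2304$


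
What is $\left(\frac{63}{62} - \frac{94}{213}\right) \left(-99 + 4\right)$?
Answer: $- \frac{721145}{13206} \approx -54.607$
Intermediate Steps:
$\left(\frac{63}{62} - \frac{94}{213}\right) \left(-99 + 4\right) = \left(63 \cdot \frac{1}{62} - \frac{94}{213}\right) \left(-95\right) = \left(\frac{63}{62} - \frac{94}{213}\right) \left(-95\right) = \frac{7591}{13206} \left(-95\right) = - \frac{721145}{13206}$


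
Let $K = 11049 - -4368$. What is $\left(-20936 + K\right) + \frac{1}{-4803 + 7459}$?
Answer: $- \frac{14658463}{2656} \approx -5519.0$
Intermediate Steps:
$K = 15417$ ($K = 11049 + 4368 = 15417$)
$\left(-20936 + K\right) + \frac{1}{-4803 + 7459} = \left(-20936 + 15417\right) + \frac{1}{-4803 + 7459} = -5519 + \frac{1}{2656} = - \frac{14658463}{2656}$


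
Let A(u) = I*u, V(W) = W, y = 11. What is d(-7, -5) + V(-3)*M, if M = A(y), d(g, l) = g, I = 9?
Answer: -304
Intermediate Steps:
A(u) = 9*u
M = 99 (M = 9*11 = 99)
d(-7, -5) + V(-3)*M = -7 - 3*99 = -7 - 297 = -304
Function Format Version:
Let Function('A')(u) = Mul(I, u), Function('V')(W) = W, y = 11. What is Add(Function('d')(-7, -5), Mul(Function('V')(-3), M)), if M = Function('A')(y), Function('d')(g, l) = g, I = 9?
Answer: -304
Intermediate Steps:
Function('A')(u) = Mul(9, u)
M = 99 (M = Mul(9, 11) = 99)
Add(Function('d')(-7, -5), Mul(Function('V')(-3), M)) = Add(-7, Mul(-3, 99)) = Add(-7, -297) = -304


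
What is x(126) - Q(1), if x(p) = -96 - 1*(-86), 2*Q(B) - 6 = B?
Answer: -27/2 ≈ -13.500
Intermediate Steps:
Q(B) = 3 + B/2
x(p) = -10 (x(p) = -96 + 86 = -10)
x(126) - Q(1) = -10 - (3 + (½)*1) = -10 - (3 + ½) = -10 - 1*7/2 = -10 - 7/2 = -27/2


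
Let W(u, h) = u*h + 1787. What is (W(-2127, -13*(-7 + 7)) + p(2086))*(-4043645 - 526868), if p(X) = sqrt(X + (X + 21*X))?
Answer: -8167506731 - 4570513*sqrt(47978) ≈ -9.1686e+9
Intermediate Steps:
W(u, h) = 1787 + h*u (W(u, h) = h*u + 1787 = 1787 + h*u)
p(X) = sqrt(23)*sqrt(X) (p(X) = sqrt(X + 22*X) = sqrt(23*X) = sqrt(23)*sqrt(X))
(W(-2127, -13*(-7 + 7)) + p(2086))*(-4043645 - 526868) = ((1787 - 13*(-7 + 7)*(-2127)) + sqrt(23)*sqrt(2086))*(-4043645 - 526868) = ((1787 - 13*0*(-2127)) + sqrt(47978))*(-4570513) = ((1787 + 0*(-2127)) + sqrt(47978))*(-4570513) = ((1787 + 0) + sqrt(47978))*(-4570513) = (1787 + sqrt(47978))*(-4570513) = -8167506731 - 4570513*sqrt(47978)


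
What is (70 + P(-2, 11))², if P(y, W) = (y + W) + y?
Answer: 5929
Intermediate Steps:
P(y, W) = W + 2*y (P(y, W) = (W + y) + y = W + 2*y)
(70 + P(-2, 11))² = (70 + (11 + 2*(-2)))² = (70 + (11 - 4))² = (70 + 7)² = 77² = 5929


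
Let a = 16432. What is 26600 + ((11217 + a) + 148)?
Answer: 54397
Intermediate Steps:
26600 + ((11217 + a) + 148) = 26600 + ((11217 + 16432) + 148) = 26600 + (27649 + 148) = 26600 + 27797 = 54397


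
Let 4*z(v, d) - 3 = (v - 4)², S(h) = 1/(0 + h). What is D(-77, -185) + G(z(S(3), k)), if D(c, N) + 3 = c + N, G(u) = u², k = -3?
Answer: -20096/81 ≈ -248.10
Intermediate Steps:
S(h) = 1/h
z(v, d) = ¾ + (-4 + v)²/4 (z(v, d) = ¾ + (v - 4)²/4 = ¾ + (-4 + v)²/4)
D(c, N) = -3 + N + c (D(c, N) = -3 + (c + N) = -3 + (N + c) = -3 + N + c)
D(-77, -185) + G(z(S(3), k)) = (-3 - 185 - 77) + (¾ + (-4 + 1/3)²/4)² = -265 + (¾ + (-4 + ⅓)²/4)² = -265 + (¾ + (-11/3)²/4)² = -265 + (¾ + (¼)*(121/9))² = -265 + (¾ + 121/36)² = -265 + (37/9)² = -265 + 1369/81 = -20096/81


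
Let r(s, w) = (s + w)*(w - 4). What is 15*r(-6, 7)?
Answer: 45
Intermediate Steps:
r(s, w) = (-4 + w)*(s + w) (r(s, w) = (s + w)*(-4 + w) = (-4 + w)*(s + w))
15*r(-6, 7) = 15*(7**2 - 4*(-6) - 4*7 - 6*7) = 15*(49 + 24 - 28 - 42) = 15*3 = 45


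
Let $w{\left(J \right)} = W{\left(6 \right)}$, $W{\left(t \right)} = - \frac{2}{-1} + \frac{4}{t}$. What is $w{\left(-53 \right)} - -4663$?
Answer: $\frac{13997}{3} \approx 4665.7$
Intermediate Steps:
$W{\left(t \right)} = 2 + \frac{4}{t}$ ($W{\left(t \right)} = \left(-2\right) \left(-1\right) + \frac{4}{t} = 2 + \frac{4}{t}$)
$w{\left(J \right)} = \frac{8}{3}$ ($w{\left(J \right)} = 2 + \frac{4}{6} = 2 + 4 \cdot \frac{1}{6} = 2 + \frac{2}{3} = \frac{8}{3}$)
$w{\left(-53 \right)} - -4663 = \frac{8}{3} - -4663 = \frac{8}{3} + 4663 = \frac{13997}{3}$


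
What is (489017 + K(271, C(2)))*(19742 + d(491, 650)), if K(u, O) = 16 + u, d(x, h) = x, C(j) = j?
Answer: 9900087832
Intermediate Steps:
(489017 + K(271, C(2)))*(19742 + d(491, 650)) = (489017 + (16 + 271))*(19742 + 491) = (489017 + 287)*20233 = 489304*20233 = 9900087832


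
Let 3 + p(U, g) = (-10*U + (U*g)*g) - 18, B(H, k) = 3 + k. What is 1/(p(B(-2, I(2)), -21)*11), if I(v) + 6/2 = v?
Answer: 1/9251 ≈ 0.00010810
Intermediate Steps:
I(v) = -3 + v
p(U, g) = -21 - 10*U + U*g² (p(U, g) = -3 + ((-10*U + (U*g)*g) - 18) = -3 + ((-10*U + U*g²) - 18) = -3 + (-18 - 10*U + U*g²) = -21 - 10*U + U*g²)
1/(p(B(-2, I(2)), -21)*11) = 1/((-21 - 10*(3 + (-3 + 2)) + (3 + (-3 + 2))*(-21)²)*11) = 1/((-21 - 10*(3 - 1) + (3 - 1)*441)*11) = 1/((-21 - 10*2 + 2*441)*11) = 1/((-21 - 20 + 882)*11) = 1/(841*11) = 1/9251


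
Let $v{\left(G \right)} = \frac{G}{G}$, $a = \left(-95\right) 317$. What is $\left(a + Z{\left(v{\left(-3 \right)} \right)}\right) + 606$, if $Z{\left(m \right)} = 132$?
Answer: $-29377$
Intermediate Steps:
$a = -30115$
$v{\left(G \right)} = 1$
$\left(a + Z{\left(v{\left(-3 \right)} \right)}\right) + 606 = \left(-30115 + 132\right) + 606 = -29983 + 606 = -29377$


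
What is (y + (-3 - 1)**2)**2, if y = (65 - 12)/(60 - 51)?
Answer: 38809/81 ≈ 479.12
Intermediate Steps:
y = 53/9 ≈ 5.8889
(y + (-3 - 1)**2)**2 = (53/9 + (-3 - 1)**2)**2 = (53/9 + (-4)**2)**2 = (53/9 + 16)**2 = (197/9)**2 = 38809/81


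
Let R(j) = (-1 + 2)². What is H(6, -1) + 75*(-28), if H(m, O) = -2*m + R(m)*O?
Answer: -2113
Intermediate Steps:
R(j) = 1 (R(j) = 1² = 1)
H(m, O) = O - 2*m (H(m, O) = -2*m + 1*O = -2*m + O = O - 2*m)
H(6, -1) + 75*(-28) = (-1 - 2*6) + 75*(-28) = (-1 - 12) - 2100 = -13 - 2100 = -2113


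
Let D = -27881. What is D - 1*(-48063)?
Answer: 20182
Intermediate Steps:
D - 1*(-48063) = -27881 - 1*(-48063) = -27881 + 48063 = 20182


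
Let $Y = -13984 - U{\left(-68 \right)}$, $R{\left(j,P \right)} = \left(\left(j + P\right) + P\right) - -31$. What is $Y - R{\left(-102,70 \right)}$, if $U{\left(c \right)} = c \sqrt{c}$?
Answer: $-14053 + 136 i \sqrt{17} \approx -14053.0 + 560.74 i$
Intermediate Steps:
$R{\left(j,P \right)} = 31 + j + 2 P$ ($R{\left(j,P \right)} = \left(\left(P + j\right) + P\right) + 31 = \left(j + 2 P\right) + 31 = 31 + j + 2 P$)
$U{\left(c \right)} = c^{\frac{3}{2}}$
$Y = -13984 + 136 i \sqrt{17}$ ($Y = -13984 - \left(-68\right)^{\frac{3}{2}} = -13984 - - 136 i \sqrt{17} = -13984 + 136 i \sqrt{17} \approx -13984.0 + 560.74 i$)
$Y - R{\left(-102,70 \right)} = \left(-13984 + 136 i \sqrt{17}\right) - \left(31 - 102 + 2 \cdot 70\right) = \left(-13984 + 136 i \sqrt{17}\right) - \left(31 - 102 + 140\right) = \left(-13984 + 136 i \sqrt{17}\right) - 69 = -14053 + 136 i \sqrt{17}$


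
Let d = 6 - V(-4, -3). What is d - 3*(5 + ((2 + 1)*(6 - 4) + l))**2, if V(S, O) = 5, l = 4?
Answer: -674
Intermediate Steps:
d = 1 (d = 6 - 1*5 = 6 - 5 = 1)
d - 3*(5 + ((2 + 1)*(6 - 4) + l))**2 = 1 - 3*(5 + ((2 + 1)*(6 - 4) + 4))**2 = 1 - 3*(5 + (3*2 + 4))**2 = 1 - 3*(5 + (6 + 4))**2 = 1 - 3*(5 + 10)**2 = 1 - 3*15**2 = 1 - 3*225 = 1 - 675 = -674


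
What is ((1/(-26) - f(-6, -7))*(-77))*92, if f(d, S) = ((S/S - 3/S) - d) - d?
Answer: 1240206/13 ≈ 95401.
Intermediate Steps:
f(d, S) = 1 - 3/S - 2*d (f(d, S) = ((1 - 3/S) - d) - d = (1 - d - 3/S) - d = 1 - 3/S - 2*d)
((1/(-26) - f(-6, -7))*(-77))*92 = ((1/(-26) - (1 - 3/(-7) - 2*(-6)))*(-77))*92 = ((-1/26 - (1 - 3*(-1/7) + 12))*(-77))*92 = ((-1/26 - (1 + 3/7 + 12))*(-77))*92 = ((-1/26 - 1*94/7)*(-77))*92 = ((-1/26 - 94/7)*(-77))*92 = -2451/182*(-77)*92 = (26961/26)*92 = 1240206/13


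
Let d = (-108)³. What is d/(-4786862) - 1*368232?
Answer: -881337254136/2393431 ≈ -3.6823e+5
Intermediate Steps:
d = -1259712
d/(-4786862) - 1*368232 = -1259712/(-4786862) - 1*368232 = -1259712*(-1/4786862) - 368232 = 629856/2393431 - 368232 = -881337254136/2393431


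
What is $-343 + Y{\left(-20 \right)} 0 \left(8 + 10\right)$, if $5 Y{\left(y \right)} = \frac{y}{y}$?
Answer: $-343$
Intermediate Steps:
$Y{\left(y \right)} = \frac{1}{5}$ ($Y{\left(y \right)} = \frac{y \frac{1}{y}}{5} = \frac{1}{5} \cdot 1 = \frac{1}{5}$)
$-343 + Y{\left(-20 \right)} 0 \left(8 + 10\right) = -343 + \frac{0 \left(8 + 10\right)}{5} = -343 + \frac{0 \cdot 18}{5} = -343 + \frac{1}{5} \cdot 0 = -343 + 0 = -343$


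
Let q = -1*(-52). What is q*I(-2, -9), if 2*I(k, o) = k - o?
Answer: 182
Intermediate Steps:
I(k, o) = k/2 - o/2 (I(k, o) = (k - o)/2 = k/2 - o/2)
q = 52
q*I(-2, -9) = 52*((½)*(-2) - ½*(-9)) = 52*(-1 + 9/2) = 52*(7/2) = 182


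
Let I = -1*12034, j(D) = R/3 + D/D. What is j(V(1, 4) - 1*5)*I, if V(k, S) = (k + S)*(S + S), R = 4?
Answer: -84238/3 ≈ -28079.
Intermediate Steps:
V(k, S) = 2*S*(S + k) (V(k, S) = (S + k)*(2*S) = 2*S*(S + k))
j(D) = 7/3 (j(D) = 4/3 + D/D = 4*(1/3) + 1 = 4/3 + 1 = 7/3)
I = -12034
j(V(1, 4) - 1*5)*I = (7/3)*(-12034) = -84238/3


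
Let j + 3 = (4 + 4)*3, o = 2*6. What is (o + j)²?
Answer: 1089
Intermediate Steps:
o = 12
j = 21 (j = -3 + (4 + 4)*3 = -3 + 8*3 = -3 + 24 = 21)
(o + j)² = (12 + 21)² = 33² = 1089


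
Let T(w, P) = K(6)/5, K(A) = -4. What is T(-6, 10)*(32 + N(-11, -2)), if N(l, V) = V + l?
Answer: -76/5 ≈ -15.200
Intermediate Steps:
T(w, P) = -⅘ (T(w, P) = -4/5 = -4*⅕ = -⅘)
T(-6, 10)*(32 + N(-11, -2)) = -4*(32 + (-2 - 11))/5 = -4*(32 - 13)/5 = -⅘*19 = -76/5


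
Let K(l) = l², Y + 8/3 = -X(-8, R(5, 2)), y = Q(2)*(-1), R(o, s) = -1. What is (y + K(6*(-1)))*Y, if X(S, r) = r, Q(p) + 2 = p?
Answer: -60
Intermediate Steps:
Q(p) = -2 + p
y = 0 (y = (-2 + 2)*(-1) = 0*(-1) = 0)
Y = -5/3 (Y = -8/3 - 1*(-1) = -8/3 + 1 = -5/3 ≈ -1.6667)
(y + K(6*(-1)))*Y = (0 + (6*(-1))²)*(-5/3) = (0 + (-6)²)*(-5/3) = (0 + 36)*(-5/3) = 36*(-5/3) = -60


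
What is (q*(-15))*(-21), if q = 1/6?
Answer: 105/2 ≈ 52.500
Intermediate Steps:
q = ⅙ ≈ 0.16667
(q*(-15))*(-21) = ((⅙)*(-15))*(-21) = -5/2*(-21) = 105/2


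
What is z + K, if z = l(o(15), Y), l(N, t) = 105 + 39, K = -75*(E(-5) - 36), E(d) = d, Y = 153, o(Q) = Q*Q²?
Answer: 3219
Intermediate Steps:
o(Q) = Q³
K = 3075 (K = -75*(-5 - 36) = -75*(-41) = 3075)
l(N, t) = 144
z = 144
z + K = 144 + 3075 = 3219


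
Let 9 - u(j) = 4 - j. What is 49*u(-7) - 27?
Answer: -125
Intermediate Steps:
u(j) = 5 + j (u(j) = 9 - (4 - j) = 9 + (-4 + j) = 5 + j)
49*u(-7) - 27 = 49*(5 - 7) - 27 = 49*(-2) - 27 = -98 - 27 = -125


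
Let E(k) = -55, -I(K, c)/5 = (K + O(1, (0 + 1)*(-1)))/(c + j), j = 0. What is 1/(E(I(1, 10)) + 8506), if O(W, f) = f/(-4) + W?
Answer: 1/8451 ≈ 0.00011833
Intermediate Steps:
O(W, f) = W - f/4 (O(W, f) = f*(-1/4) + W = -f/4 + W = W - f/4)
I(K, c) = -5*(5/4 + K)/c (I(K, c) = -5*(K + (1 - (0 + 1)*(-1)/4))/(c + 0) = -5*(K + (1 - (-1)/4))/c = -5*(K + (1 - 1/4*(-1)))/c = -5*(K + (1 + 1/4))/c = -5*(K + 5/4)/c = -5*(5/4 + K)/c)
1/(E(I(1, 10)) + 8506) = 1/(-55 + 8506) = 1/8451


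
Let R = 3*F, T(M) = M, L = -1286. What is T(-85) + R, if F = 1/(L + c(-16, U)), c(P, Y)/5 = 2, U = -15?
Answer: -108463/1276 ≈ -85.002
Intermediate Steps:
c(P, Y) = 10 (c(P, Y) = 5*2 = 10)
F = -1/1276 (F = 1/(-1286 + 10) = 1/(-1276) = -1/1276 ≈ -0.00078370)
R = -3/1276 (R = 3*(-1/1276) = -3/1276 ≈ -0.0023511)
T(-85) + R = -85 - 3/1276 = -108463/1276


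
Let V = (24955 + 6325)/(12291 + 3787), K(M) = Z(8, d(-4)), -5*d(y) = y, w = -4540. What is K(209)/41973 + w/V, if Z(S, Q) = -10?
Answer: -4505562517/1930758 ≈ -2333.6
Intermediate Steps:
d(y) = -y/5
K(M) = -10
V = 15640/8039 (V = 31280/16078 = 31280*(1/16078) = 15640/8039 ≈ 1.9455)
K(209)/41973 + w/V = -10/41973 - 4540/15640/8039 = -10*1/41973 - 4540*8039/15640 = -10/41973 - 1824853/782 = -4505562517/1930758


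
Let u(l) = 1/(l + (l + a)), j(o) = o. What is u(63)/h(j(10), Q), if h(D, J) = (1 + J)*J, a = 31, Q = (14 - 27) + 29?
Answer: 1/42704 ≈ 2.3417e-5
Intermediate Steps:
Q = 16 (Q = -13 + 29 = 16)
h(D, J) = J*(1 + J)
u(l) = 1/(31 + 2*l) (u(l) = 1/(l + (l + 31)) = 1/(l + (31 + l)) = 1/(31 + 2*l))
u(63)/h(j(10), Q) = 1/((31 + 2*63)*((16*(1 + 16)))) = 1/((31 + 126)*((16*17))) = 1/(157*272) = (1/157)*(1/272) = 1/42704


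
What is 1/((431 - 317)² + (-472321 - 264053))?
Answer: -1/723378 ≈ -1.3824e-6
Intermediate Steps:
1/((431 - 317)² + (-472321 - 264053)) = 1/(114² - 736374) = 1/(12996 - 736374) = 1/(-723378) = -1/723378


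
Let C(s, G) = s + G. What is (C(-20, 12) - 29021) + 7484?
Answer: -21545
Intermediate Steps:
C(s, G) = G + s
(C(-20, 12) - 29021) + 7484 = ((12 - 20) - 29021) + 7484 = (-8 - 29021) + 7484 = -29029 + 7484 = -21545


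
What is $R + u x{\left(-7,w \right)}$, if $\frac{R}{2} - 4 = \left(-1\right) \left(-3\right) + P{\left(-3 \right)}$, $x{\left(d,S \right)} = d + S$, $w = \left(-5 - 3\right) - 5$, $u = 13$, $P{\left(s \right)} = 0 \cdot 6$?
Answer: $-246$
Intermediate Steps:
$P{\left(s \right)} = 0$
$w = -13$ ($w = -8 - 5 = -13$)
$x{\left(d,S \right)} = S + d$
$R = 14$ ($R = 8 + 2 \left(\left(-1\right) \left(-3\right) + 0\right) = 8 + 2 \left(3 + 0\right) = 8 + 2 \cdot 3 = 8 + 6 = 14$)
$R + u x{\left(-7,w \right)} = 14 + 13 \left(-13 - 7\right) = 14 + 13 \left(-20\right) = 14 - 260 = -246$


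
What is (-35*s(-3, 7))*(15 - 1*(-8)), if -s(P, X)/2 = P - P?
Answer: 0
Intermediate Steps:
s(P, X) = 0 (s(P, X) = -2*(P - P) = -2*0 = 0)
(-35*s(-3, 7))*(15 - 1*(-8)) = (-35*0)*(15 - 1*(-8)) = 0*(15 + 8) = 0*23 = 0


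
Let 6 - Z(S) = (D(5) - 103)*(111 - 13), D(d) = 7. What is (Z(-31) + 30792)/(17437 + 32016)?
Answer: 40206/49453 ≈ 0.81301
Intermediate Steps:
Z(S) = 9414 (Z(S) = 6 - (7 - 103)*(111 - 13) = 6 - (-96)*98 = 6 - 1*(-9408) = 6 + 9408 = 9414)
(Z(-31) + 30792)/(17437 + 32016) = (9414 + 30792)/(17437 + 32016) = 40206/49453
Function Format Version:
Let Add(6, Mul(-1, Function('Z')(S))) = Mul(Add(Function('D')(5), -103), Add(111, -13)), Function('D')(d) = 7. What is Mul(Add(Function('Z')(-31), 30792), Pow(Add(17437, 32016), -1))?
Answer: Rational(40206, 49453) ≈ 0.81301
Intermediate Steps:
Function('Z')(S) = 9414 (Function('Z')(S) = Add(6, Mul(-1, Mul(Add(7, -103), Add(111, -13)))) = Add(6, Mul(-1, Mul(-96, 98))) = Add(6, Mul(-1, -9408)) = Add(6, 9408) = 9414)
Mul(Add(Function('Z')(-31), 30792), Pow(Add(17437, 32016), -1)) = Mul(Add(9414, 30792), Pow(Add(17437, 32016), -1)) = Mul(40206, Pow(49453, -1)) = Mul(40206, Rational(1, 49453)) = Rational(40206, 49453)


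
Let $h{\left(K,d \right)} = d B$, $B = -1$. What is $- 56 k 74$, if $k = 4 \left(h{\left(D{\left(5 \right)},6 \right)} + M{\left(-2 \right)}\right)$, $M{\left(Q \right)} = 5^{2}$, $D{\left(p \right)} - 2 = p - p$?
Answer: $-314944$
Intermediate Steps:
$D{\left(p \right)} = 2$ ($D{\left(p \right)} = 2 + \left(p - p\right) = 2 + 0 = 2$)
$M{\left(Q \right)} = 25$
$h{\left(K,d \right)} = - d$ ($h{\left(K,d \right)} = d \left(-1\right) = - d$)
$k = 76$ ($k = 4 \left(\left(-1\right) 6 + 25\right) = 4 \left(-6 + 25\right) = 4 \cdot 19 = 76$)
$- 56 k 74 = \left(-56\right) 76 \cdot 74 = \left(-4256\right) 74 = -314944$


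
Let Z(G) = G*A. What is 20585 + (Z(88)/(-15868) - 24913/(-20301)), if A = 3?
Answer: 1657891259200/80534067 ≈ 20586.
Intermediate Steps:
Z(G) = 3*G (Z(G) = G*3 = 3*G)
20585 + (Z(88)/(-15868) - 24913/(-20301)) = 20585 + ((3*88)/(-15868) - 24913/(-20301)) = 20585 + (264*(-1/15868) - 24913*(-1/20301)) = 20585 + (-66/3967 + 24913/20301) = 20585 + 97490005/80534067 = 1657891259200/80534067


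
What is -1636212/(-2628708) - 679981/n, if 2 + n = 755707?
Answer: -45914825424/165543981595 ≈ -0.27736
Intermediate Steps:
n = 755705 (n = -2 + 755707 = 755705)
-1636212/(-2628708) - 679981/n = -1636212/(-2628708) - 679981/755705 = -1636212*(-1/2628708) - 679981*1/755705 = 136351/219059 - 679981/755705 = -45914825424/165543981595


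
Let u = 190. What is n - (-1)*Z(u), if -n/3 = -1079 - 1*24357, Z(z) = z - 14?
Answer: 76484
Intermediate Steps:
Z(z) = -14 + z
n = 76308 (n = -3*(-1079 - 1*24357) = -3*(-1079 - 24357) = -3*(-25436) = 76308)
n - (-1)*Z(u) = 76308 - (-1)*(-14 + 190) = 76308 - (-1)*176 = 76308 - 1*(-176) = 76308 + 176 = 76484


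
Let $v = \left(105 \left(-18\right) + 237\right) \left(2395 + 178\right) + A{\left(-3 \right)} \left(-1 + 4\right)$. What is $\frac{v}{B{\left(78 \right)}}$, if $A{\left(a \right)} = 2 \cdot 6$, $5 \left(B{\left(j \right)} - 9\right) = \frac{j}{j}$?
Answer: $- \frac{21265665}{46} \approx -4.623 \cdot 10^{5}$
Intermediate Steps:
$B{\left(j \right)} = \frac{46}{5}$ ($B{\left(j \right)} = 9 + \frac{j \frac{1}{j}}{5} = 9 + \frac{1}{5} \cdot 1 = 9 + \frac{1}{5} = \frac{46}{5}$)
$A{\left(a \right)} = 12$
$v = -4253133$ ($v = \left(105 \left(-18\right) + 237\right) \left(2395 + 178\right) + 12 \left(-1 + 4\right) = \left(-1890 + 237\right) 2573 + 12 \cdot 3 = \left(-1653\right) 2573 + 36 = -4253169 + 36 = -4253133$)
$\frac{v}{B{\left(78 \right)}} = - \frac{4253133}{\frac{46}{5}} = \left(-4253133\right) \frac{5}{46} = - \frac{21265665}{46}$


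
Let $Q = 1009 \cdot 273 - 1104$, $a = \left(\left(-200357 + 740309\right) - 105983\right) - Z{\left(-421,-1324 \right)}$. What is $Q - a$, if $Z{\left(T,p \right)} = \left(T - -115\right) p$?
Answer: $245528$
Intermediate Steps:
$Z{\left(T,p \right)} = p \left(115 + T\right)$ ($Z{\left(T,p \right)} = \left(T + 115\right) p = \left(115 + T\right) p = p \left(115 + T\right)$)
$a = 28825$ ($a = \left(\left(-200357 + 740309\right) - 105983\right) - - 1324 \left(115 - 421\right) = \left(539952 - 105983\right) - \left(-1324\right) \left(-306\right) = 433969 - 405144 = 28825$)
$Q = 274353$ ($Q = 275457 - 1104 = 274353$)
$Q - a = 274353 - 28825 = 245528$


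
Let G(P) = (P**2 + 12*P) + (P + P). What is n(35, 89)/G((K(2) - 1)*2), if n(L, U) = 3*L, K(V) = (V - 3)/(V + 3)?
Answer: -875/232 ≈ -3.7716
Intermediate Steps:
K(V) = (-3 + V)/(3 + V)
G(P) = P**2 + 14*P (G(P) = (P**2 + 12*P) + 2*P = P**2 + 14*P)
n(35, 89)/G((K(2) - 1)*2) = (3*35)/(((((-3 + 2)/(3 + 2) - 1)*2)*(14 + ((-3 + 2)/(3 + 2) - 1)*2))) = 105/((((-1/5 - 1)*2)*(14 + (-1/5 - 1)*2))) = 105/(((-6/5*2)*(14 - 6/5*2))) = 105/((-12*(14 - 12/5)/5)) = 105/((-12/5*58/5)) = 105/(-696/25) = 105*(-25/696) = -875/232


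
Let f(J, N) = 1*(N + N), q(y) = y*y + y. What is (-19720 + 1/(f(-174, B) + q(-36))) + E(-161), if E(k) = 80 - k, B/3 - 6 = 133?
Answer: -40789025/2094 ≈ -19479.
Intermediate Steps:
B = 417 (B = 18 + 3*133 = 18 + 399 = 417)
q(y) = y + y² (q(y) = y² + y = y + y²)
f(J, N) = 2*N (f(J, N) = 1*(2*N) = 2*N)
(-19720 + 1/(f(-174, B) + q(-36))) + E(-161) = (-19720 + 1/(2*417 - 36*(1 - 36))) + (80 - 1*(-161)) = (-19720 + 1/(834 - 36*(-35))) + (80 + 161) = (-19720 + 1/(834 + 1260)) + 241 = (-19720 + 1/2094) + 241 = -41293679/2094 + 241 = -40789025/2094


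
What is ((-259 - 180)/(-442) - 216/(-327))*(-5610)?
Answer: -13146375/1417 ≈ -9277.6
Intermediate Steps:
((-259 - 180)/(-442) - 216/(-327))*(-5610) = (-439*(-1/442) - 216*(-1/327))*(-5610) = (439/442 + 72/109)*(-5610) = (79675/48178)*(-5610) = -13146375/1417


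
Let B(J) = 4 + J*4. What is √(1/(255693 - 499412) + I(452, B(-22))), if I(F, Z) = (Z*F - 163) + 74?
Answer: 4*I*√141284117310406/243719 ≈ 195.08*I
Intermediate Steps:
B(J) = 4 + 4*J
I(F, Z) = -89 + F*Z (I(F, Z) = (F*Z - 163) + 74 = (-163 + F*Z) + 74 = -89 + F*Z)
√(1/(255693 - 499412) + I(452, B(-22))) = √(1/(255693 - 499412) + (-89 + 452*(4 + 4*(-22)))) = √(1/(-243719) + (-89 + 452*(4 - 88))) = √(-1/243719 + (-89 + 452*(-84))) = √(-1/243719 + (-89 - 37968)) = √(-1/243719 - 38057) = √(-9275213984/243719) = 4*I*√141284117310406/243719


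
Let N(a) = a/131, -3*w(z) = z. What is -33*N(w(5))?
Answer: 55/131 ≈ 0.41985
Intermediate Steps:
w(z) = -z/3
N(a) = a/131 (N(a) = a*(1/131) = a/131)
-33*N(w(5)) = -33*(-⅓*5)/131 = -33*(-5)/(131*3) = -33*(-5/393) = 55/131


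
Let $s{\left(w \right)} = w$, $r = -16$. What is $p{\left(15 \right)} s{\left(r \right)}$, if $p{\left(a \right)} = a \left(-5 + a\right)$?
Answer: $-2400$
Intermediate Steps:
$p{\left(15 \right)} s{\left(r \right)} = 15 \left(-5 + 15\right) \left(-16\right) = 15 \cdot 10 \left(-16\right) = 150 \left(-16\right) = -2400$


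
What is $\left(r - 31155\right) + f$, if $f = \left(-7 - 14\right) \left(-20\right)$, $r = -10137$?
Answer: $-40872$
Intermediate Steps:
$f = 420$ ($f = \left(-21\right) \left(-20\right) = 420$)
$\left(r - 31155\right) + f = \left(-10137 - 31155\right) + 420 = -41292 + 420 = -40872$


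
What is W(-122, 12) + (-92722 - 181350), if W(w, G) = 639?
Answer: -273433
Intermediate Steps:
W(-122, 12) + (-92722 - 181350) = 639 + (-92722 - 181350) = 639 - 274072 = -273433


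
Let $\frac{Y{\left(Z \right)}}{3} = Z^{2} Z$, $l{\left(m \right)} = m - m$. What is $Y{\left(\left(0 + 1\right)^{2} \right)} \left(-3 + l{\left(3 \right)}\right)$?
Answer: $-9$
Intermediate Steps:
$l{\left(m \right)} = 0$
$Y{\left(Z \right)} = 3 Z^{3}$ ($Y{\left(Z \right)} = 3 Z^{2} Z = 3 Z^{3}$)
$Y{\left(\left(0 + 1\right)^{2} \right)} \left(-3 + l{\left(3 \right)}\right) = 3 \left(\left(0 + 1\right)^{2}\right)^{3} \left(-3 + 0\right) = 3 \left(1^{2}\right)^{3} \left(-3\right) = 3 \cdot 1^{3} \left(-3\right) = 3 \cdot 1 \left(-3\right) = 3 \left(-3\right) = -9$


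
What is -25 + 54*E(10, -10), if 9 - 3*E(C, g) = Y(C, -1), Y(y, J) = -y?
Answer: 317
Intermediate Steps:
E(C, g) = 3 + C/3 (E(C, g) = 3 - (-1)*C/3 = 3 + C/3)
-25 + 54*E(10, -10) = -25 + 54*(3 + (1/3)*10) = -25 + 54*(3 + 10/3) = -25 + 54*(19/3) = -25 + 342 = 317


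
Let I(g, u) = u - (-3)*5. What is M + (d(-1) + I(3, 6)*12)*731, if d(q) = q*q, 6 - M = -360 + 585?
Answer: 184724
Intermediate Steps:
M = -219 (M = 6 - (-360 + 585) = 6 - 1*225 = 6 - 225 = -219)
d(q) = q²
I(g, u) = 15 + u (I(g, u) = u - 1*(-15) = u + 15 = 15 + u)
M + (d(-1) + I(3, 6)*12)*731 = -219 + ((-1)² + (15 + 6)*12)*731 = -219 + (1 + 21*12)*731 = -219 + (1 + 252)*731 = -219 + 253*731 = -219 + 184943 = 184724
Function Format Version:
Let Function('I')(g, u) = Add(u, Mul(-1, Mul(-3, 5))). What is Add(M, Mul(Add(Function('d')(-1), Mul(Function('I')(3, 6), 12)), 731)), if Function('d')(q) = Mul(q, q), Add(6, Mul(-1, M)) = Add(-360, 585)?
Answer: 184724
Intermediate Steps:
M = -219 (M = Add(6, Mul(-1, Add(-360, 585))) = Add(6, Mul(-1, 225)) = Add(6, -225) = -219)
Function('d')(q) = Pow(q, 2)
Function('I')(g, u) = Add(15, u) (Function('I')(g, u) = Add(u, Mul(-1, -15)) = Add(u, 15) = Add(15, u))
Add(M, Mul(Add(Function('d')(-1), Mul(Function('I')(3, 6), 12)), 731)) = Add(-219, Mul(Add(Pow(-1, 2), Mul(Add(15, 6), 12)), 731)) = Add(-219, Mul(Add(1, Mul(21, 12)), 731)) = Add(-219, Mul(Add(1, 252), 731)) = Add(-219, Mul(253, 731)) = Add(-219, 184943) = 184724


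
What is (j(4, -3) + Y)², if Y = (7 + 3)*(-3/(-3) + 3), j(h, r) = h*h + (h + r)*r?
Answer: 2809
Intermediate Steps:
j(h, r) = h² + r*(h + r)
Y = 40 (Y = 10*(-3*(-⅓) + 3) = 10*(1 + 3) = 10*4 = 40)
(j(4, -3) + Y)² = ((4² + (-3)² + 4*(-3)) + 40)² = ((16 + 9 - 12) + 40)² = (13 + 40)² = 53² = 2809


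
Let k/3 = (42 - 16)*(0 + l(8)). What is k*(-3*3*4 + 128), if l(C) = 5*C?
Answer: 287040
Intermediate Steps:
k = 3120 (k = 3*((42 - 16)*(0 + 5*8)) = 3*(26*(0 + 40)) = 3*(26*40) = 3*1040 = 3120)
k*(-3*3*4 + 128) = 3120*(-3*3*4 + 128) = 3120*(-9*4 + 128) = 3120*(-36 + 128) = 3120*92 = 287040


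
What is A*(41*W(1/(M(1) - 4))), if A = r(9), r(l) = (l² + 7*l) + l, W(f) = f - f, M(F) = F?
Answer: 0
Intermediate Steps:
W(f) = 0
r(l) = l² + 8*l
A = 153 (A = 9*(8 + 9) = 9*17 = 153)
A*(41*W(1/(M(1) - 4))) = 153*(41*0) = 153*0 = 0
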